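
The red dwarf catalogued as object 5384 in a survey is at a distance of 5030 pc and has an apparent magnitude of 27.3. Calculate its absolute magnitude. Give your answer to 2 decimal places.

5 log₁₀(d/10 pc) = 5 log₁₀(5030) − 5 = 13.508
M = m − 5 log₁₀(d/10) = 27.3 − 13.508 = 13.792

M ≈ 13.79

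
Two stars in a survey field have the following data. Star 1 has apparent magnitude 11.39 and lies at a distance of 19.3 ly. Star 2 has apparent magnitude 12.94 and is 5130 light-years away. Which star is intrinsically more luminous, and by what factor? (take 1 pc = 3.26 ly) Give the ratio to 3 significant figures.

Star 1: d = 19.3 ly / 3.26 = 5.920 pc
Star 1: M = m − 5 log₁₀ d + 5 = 11.39 − 5·0.7723 + 5 = 12.528
Star 2: d = 5130 ly / 3.26 = 1574 pc
Star 2: M = m − 5 log₁₀ d + 5 = 12.94 − 5·3.1969 + 5 = 1.956
ΔM = M_1 − M_2 = 12.528 − (1.956) = 10.573; smaller M is more luminous → Star 2.
L ratio = 10^(0.4 |ΔM|) = 10^4.229 = 16950

Star 2 is more luminous, by a factor of 16900.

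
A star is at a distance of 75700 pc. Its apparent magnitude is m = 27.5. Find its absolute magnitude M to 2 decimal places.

M ≈ 8.10

5 log₁₀(d/10 pc) = 5 log₁₀(75700) − 5 = 19.395
M = m − 5 log₁₀(d/10) = 27.5 − 19.395 = 8.105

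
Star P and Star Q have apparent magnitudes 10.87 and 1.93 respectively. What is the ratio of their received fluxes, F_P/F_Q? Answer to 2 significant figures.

Δm = 10.87 − (1.93) = 8.94
Flux ratio = 10^(−0.4 Δm) = 10^(−0.4 × 8.94) = 10^-3.576 = 2.655×10^-4

F_P/F_Q ≈ 2.7×10^-4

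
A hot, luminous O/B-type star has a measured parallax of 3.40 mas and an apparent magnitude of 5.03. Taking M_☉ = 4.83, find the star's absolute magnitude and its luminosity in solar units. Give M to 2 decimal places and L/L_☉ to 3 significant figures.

d = 1/p = 1000/3.40 mas = 294.1 pc
M = m − 5 log₁₀ d + 5 = 5.03 − 5·2.4685 + 5 = -2.313
M − M_☉ = -2.313 − 4.83 = -7.143
L/L_☉ = 10^(−0.4 × -7.143) = 719.5

M ≈ -2.31; L/L_☉ ≈ 720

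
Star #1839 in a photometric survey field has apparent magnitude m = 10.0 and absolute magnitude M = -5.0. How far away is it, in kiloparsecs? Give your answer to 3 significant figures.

d ≈ 10.0 kpc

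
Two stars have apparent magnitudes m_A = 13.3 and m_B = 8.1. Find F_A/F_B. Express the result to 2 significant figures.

Δm = 13.3 − (8.1) = 5.2
Flux ratio = 10^(−0.4 Δm) = 10^(−0.4 × 5.2) = 10^-2.080 = 8.318×10^-3

F_A/F_B ≈ 8.3×10^-3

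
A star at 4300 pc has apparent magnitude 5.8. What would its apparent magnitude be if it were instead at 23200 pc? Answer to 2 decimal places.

m ≈ 9.46

Flux ∝ 1/d², so Δm = 5 log₁₀(d₂/d₁) = 5 log₁₀(23200/4300) = 3.660
m₂ = m₁ + Δm = 5.8 + (3.660) = 9.460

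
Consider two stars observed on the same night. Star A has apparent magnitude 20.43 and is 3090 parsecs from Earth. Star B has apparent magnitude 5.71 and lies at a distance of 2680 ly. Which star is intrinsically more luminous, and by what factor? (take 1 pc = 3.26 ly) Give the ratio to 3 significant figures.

Star B is more luminous, by a factor of 54700.

Star A: M = m − 5 log₁₀ d + 5 = 20.43 − 5·3.4900 + 5 = 7.980
Star B: d = 2680 ly / 3.26 = 822.1 pc
Star B: M = m − 5 log₁₀ d + 5 = 5.71 − 5·2.9149 + 5 = -3.865
ΔM = M_A − M_B = 7.980 − (-3.865) = 11.845; smaller M is more luminous → Star B.
L ratio = 10^(0.4 |ΔM|) = 10^4.738 = 54690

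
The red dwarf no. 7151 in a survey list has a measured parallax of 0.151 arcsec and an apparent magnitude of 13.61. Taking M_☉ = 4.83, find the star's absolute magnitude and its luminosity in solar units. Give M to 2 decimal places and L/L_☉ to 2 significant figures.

d = 1/p = 1/0.151″ = 6.623 pc
M = m − 5 log₁₀ d + 5 = 13.61 − 5·0.8210 + 5 = 14.505
M − M_☉ = 14.505 − 4.83 = 9.675
L/L_☉ = 10^(−0.4 × 9.675) = 1.349×10^-4

M ≈ 14.50; L/L_☉ ≈ 1.3×10^-4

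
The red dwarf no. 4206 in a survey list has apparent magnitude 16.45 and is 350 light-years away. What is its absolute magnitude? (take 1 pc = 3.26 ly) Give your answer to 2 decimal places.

M ≈ 11.30

d = 350 ly / 3.26 = 107.4 pc
5 log₁₀(d/10 pc) = 5 log₁₀(107.4) − 5 = 5.154
M = m − 5 log₁₀(d/10) = 16.45 − 5.154 = 11.296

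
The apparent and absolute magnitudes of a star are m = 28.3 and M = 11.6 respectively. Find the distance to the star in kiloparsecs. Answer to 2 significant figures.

d ≈ 22 kpc

Distance modulus: m − M = 28.3 − (11.6) = 16.700
m − M = 5 log₁₀ d − 5
log₁₀ d = (m − M)/5 + 1 = 4.3400
d = 10^4.3400 = 21880 pc
= 21.88 kpc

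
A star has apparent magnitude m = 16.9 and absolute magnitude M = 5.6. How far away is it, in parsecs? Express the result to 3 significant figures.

Distance modulus: m − M = 16.9 − (5.6) = 11.300
m − M = 5 log₁₀ d − 5
log₁₀ d = (m − M)/5 + 1 = 3.2600
d = 10^3.2600 = 1820 pc

d ≈ 1820 pc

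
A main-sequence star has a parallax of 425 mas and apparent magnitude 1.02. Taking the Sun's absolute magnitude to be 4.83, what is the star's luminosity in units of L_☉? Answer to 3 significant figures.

L/L_☉ ≈ 1.85

d = 1/p = 1000/425 mas = 2.353 pc
M = m − 5 log₁₀ d + 5 = 1.02 − 5·0.3716 + 5 = 4.162
M − M_☉ = 4.162 − 4.83 = -0.668
L/L_☉ = 10^(−0.4 × -0.668) = 1.850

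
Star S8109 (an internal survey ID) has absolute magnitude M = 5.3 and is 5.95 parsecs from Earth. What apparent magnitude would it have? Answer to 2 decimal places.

m ≈ 4.17

m = M + 5 log₁₀ d − 5 = 5.3 + 5·0.7745 − 5 = 4.173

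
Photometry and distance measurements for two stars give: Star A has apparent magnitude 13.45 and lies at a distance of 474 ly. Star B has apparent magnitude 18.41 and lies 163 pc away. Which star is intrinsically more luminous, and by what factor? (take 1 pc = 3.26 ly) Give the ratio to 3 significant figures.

Star A: d = 474 ly / 3.26 = 145.4 pc
Star A: M = m − 5 log₁₀ d + 5 = 13.45 − 5·2.1626 + 5 = 7.637
Star B: M = m − 5 log₁₀ d + 5 = 18.41 − 5·2.2122 + 5 = 12.349
ΔM = M_A − M_B = 7.637 − (12.349) = -4.712; smaller M is more luminous → Star A.
L ratio = 10^(0.4 |ΔM|) = 10^1.885 = 76.69

Star A is more luminous, by a factor of 76.7.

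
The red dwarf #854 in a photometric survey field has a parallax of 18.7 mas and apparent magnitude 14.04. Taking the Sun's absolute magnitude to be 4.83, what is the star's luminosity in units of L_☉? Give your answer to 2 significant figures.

d = 1/p = 1000/18.7 mas = 53.48 pc
M = m − 5 log₁₀ d + 5 = 14.04 − 5·1.7282 + 5 = 10.399
M − M_☉ = 10.399 − 4.83 = 5.569
L/L_☉ = 10^(−0.4 × 5.569) = 5.920×10^-3

L/L_☉ ≈ 5.9×10^-3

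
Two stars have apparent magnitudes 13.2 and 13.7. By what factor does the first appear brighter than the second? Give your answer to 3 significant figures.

1.58

Magnitude difference = -0.5
Flux ratio = 10^(−0.4 Δm) = 10^(−0.4 × -0.5) = 10^0.200 = 1.585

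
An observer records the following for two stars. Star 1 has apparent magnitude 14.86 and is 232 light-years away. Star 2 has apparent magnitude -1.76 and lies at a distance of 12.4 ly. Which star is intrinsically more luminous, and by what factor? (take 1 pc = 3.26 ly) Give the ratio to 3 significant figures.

Star 1: d = 232 ly / 3.26 = 71.17 pc
Star 1: M = m − 5 log₁₀ d + 5 = 14.86 − 5·1.8523 + 5 = 10.599
Star 2: d = 12.4 ly / 3.26 = 3.804 pc
Star 2: M = m − 5 log₁₀ d + 5 = -1.76 − 5·0.5802 + 5 = 0.339
ΔM = M_1 − M_2 = 10.599 − (0.339) = 10.260; smaller M is more luminous → Star 2.
L ratio = 10^(0.4 |ΔM|) = 10^4.104 = 12700

Star 2 is more luminous, by a factor of 12700.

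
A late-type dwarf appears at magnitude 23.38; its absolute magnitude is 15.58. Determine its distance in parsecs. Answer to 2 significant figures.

μ = m − M = 7.800
m − M = 5 log₁₀ d − 5
log₁₀ d = (m − M)/5 + 1 = 2.5600
d = 10^2.5600 = 363.1 pc

d ≈ 360 pc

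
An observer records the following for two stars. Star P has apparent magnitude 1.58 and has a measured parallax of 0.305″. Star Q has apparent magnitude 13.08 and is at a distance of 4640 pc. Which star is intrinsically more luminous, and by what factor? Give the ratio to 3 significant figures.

Star Q is more luminous, by a factor of 50.3.

Star P: d = 1/p = 1/0.305″ = 3.279 pc
Star P: M = m − 5 log₁₀ d + 5 = 1.58 − 5·0.5157 + 5 = 4.001
Star Q: M = m − 5 log₁₀ d + 5 = 13.08 − 5·3.6665 + 5 = -0.253
ΔM = M_P − M_Q = 4.001 − (-0.253) = 4.254; smaller M is more luminous → Star Q.
L ratio = 10^(0.4 |ΔM|) = 10^1.702 = 50.31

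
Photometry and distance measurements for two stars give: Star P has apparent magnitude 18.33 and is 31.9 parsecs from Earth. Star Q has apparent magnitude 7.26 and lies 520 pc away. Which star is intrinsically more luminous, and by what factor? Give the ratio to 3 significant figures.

Star P: M = m − 5 log₁₀ d + 5 = 18.33 − 5·1.5038 + 5 = 15.811
Star Q: M = m − 5 log₁₀ d + 5 = 7.26 − 5·2.7160 + 5 = -1.320
ΔM = M_P − M_Q = 15.811 − (-1.320) = 17.131; smaller M is more luminous → Star Q.
L ratio = 10^(0.4 |ΔM|) = 10^6.852 = 7.119×10^6

Star Q is more luminous, by a factor of 7.12×10^6.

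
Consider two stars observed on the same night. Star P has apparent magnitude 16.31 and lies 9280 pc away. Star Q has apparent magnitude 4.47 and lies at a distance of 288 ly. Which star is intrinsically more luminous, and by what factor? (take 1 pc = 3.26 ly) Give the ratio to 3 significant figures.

Star Q is more luminous, by a factor of 4.93.

Star P: M = m − 5 log₁₀ d + 5 = 16.31 − 5·3.9675 + 5 = 1.472
Star Q: d = 288 ly / 3.26 = 88.34 pc
Star Q: M = m − 5 log₁₀ d + 5 = 4.47 − 5·1.9462 + 5 = -0.261
ΔM = M_P − M_Q = 1.472 − (-0.261) = 1.733; smaller M is more luminous → Star Q.
L ratio = 10^(0.4 |ΔM|) = 10^0.693 = 4.935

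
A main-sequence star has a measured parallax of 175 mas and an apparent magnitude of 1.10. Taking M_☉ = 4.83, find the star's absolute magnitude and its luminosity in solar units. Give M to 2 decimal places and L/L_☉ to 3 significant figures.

M ≈ 2.32; L/L_☉ ≈ 10.1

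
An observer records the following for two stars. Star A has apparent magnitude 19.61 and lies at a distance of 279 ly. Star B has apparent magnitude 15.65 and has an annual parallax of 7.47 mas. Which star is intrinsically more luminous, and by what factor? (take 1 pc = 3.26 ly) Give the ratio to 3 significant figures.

Star B is more luminous, by a factor of 93.9.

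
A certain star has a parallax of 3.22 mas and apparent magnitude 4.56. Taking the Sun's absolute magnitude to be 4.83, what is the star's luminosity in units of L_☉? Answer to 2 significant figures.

L/L_☉ ≈ 1200

d = 1/p = 1000/3.22 mas = 310.6 pc
M = m − 5 log₁₀ d + 5 = 4.56 − 5·2.4921 + 5 = -2.901
M − M_☉ = -2.901 − 4.83 = -7.731
L/L_☉ = 10^(−0.4 × -7.731) = 1237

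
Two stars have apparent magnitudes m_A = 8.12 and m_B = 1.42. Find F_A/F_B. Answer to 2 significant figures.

F_A/F_B ≈ 2.1×10^-3

Magnitude difference = 6.70
Flux ratio = 10^(−0.4 Δm) = 10^(−0.4 × 6.70) = 10^-2.680 = 2.089×10^-3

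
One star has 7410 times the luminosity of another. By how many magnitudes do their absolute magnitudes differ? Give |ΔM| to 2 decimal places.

|ΔM| ≈ 9.67

Pogson: ΔM = −2.5 log₁₀(ratio) = −2.5 log₁₀(7410) = −2.5 × 3.8698 = -9.675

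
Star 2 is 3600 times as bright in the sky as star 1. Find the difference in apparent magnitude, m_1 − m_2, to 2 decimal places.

m_1 − m_2 ≈ 8.89

Pogson: Δm = −2.5 log₁₀(ratio) = −2.5 log₁₀(3600) = −2.5 × 3.5563 = -8.891
Star 2 is brighter so has the smaller magnitude: m_1 − m_2 is positive.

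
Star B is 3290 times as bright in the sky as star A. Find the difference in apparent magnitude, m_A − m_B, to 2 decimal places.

Pogson: Δm = −2.5 log₁₀(ratio) = −2.5 log₁₀(3290) = −2.5 × 3.5172 = -8.793
Star B is brighter so has the smaller magnitude: m_A − m_B is positive.

m_A − m_B ≈ 8.79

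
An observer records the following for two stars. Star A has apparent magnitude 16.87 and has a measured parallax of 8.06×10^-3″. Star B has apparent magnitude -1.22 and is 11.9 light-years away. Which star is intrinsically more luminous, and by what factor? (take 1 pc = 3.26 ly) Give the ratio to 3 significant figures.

Star A: d = 1/p = 1/8.06×10^-3″ = 124.1 pc
Star A: M = m − 5 log₁₀ d + 5 = 16.87 − 5·2.0937 + 5 = 11.402
Star B: d = 11.9 ly / 3.26 = 3.650 pc
Star B: M = m − 5 log₁₀ d + 5 = -1.22 − 5·0.5623 + 5 = 0.968
ΔM = M_A − M_B = 11.402 − (0.968) = 10.433; smaller M is more luminous → Star B.
L ratio = 10^(0.4 |ΔM|) = 10^4.173 = 14900

Star B is more luminous, by a factor of 14900.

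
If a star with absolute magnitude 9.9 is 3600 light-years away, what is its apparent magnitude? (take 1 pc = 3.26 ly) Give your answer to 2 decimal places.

m ≈ 20.12

d = 3600 ly / 3.26 = 1104 pc
m = M + 5 log₁₀ d − 5 = 9.9 + 5·3.0431 − 5 = 20.115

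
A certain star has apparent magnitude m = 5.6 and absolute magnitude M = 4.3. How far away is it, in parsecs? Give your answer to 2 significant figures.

Distance modulus: m − M = 5.6 − (4.3) = 1.300
m − M = 5 log₁₀ d − 5
log₁₀ d = (m − M)/5 + 1 = 1.2600
d = 10^1.2600 = 18.20 pc

d ≈ 18 pc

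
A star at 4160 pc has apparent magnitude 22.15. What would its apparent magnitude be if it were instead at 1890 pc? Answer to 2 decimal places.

Flux ∝ 1/d², so Δm = 5 log₁₀(d₂/d₁) = 5 log₁₀(1890/4160) = -1.713
m₂ = m₁ + Δm = 22.15 + (-1.713) = 20.437

m ≈ 20.44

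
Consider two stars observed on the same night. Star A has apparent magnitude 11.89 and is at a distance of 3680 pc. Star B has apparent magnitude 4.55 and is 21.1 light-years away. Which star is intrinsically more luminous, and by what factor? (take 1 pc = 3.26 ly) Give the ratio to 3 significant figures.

Star A is more luminous, by a factor of 375.

Star A: M = m − 5 log₁₀ d + 5 = 11.89 − 5·3.5658 + 5 = -0.939
Star B: d = 21.1 ly / 3.26 = 6.472 pc
Star B: M = m − 5 log₁₀ d + 5 = 4.55 − 5·0.8111 + 5 = 5.495
ΔM = M_A − M_B = -0.939 − (5.495) = -6.434; smaller M is more luminous → Star A.
L ratio = 10^(0.4 |ΔM|) = 10^2.574 = 374.6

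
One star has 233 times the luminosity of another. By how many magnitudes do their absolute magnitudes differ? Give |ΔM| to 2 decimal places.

|ΔM| ≈ 5.92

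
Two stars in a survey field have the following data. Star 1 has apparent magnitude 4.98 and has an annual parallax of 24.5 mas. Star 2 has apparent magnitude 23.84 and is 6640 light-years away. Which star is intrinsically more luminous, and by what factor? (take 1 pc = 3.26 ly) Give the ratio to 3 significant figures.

Star 1: p = 24.5 mas = 0.0245″ → d = 1/p = 40.82 pc
Star 1: M = m − 5 log₁₀ d + 5 = 4.98 − 5·1.6108 + 5 = 1.926
Star 2: d = 6640 ly / 3.26 = 2037 pc
Star 2: M = m − 5 log₁₀ d + 5 = 23.84 − 5·3.3090 + 5 = 12.295
ΔM = M_1 − M_2 = 1.926 − (12.295) = -10.369; smaller M is more luminous → Star 1.
L ratio = 10^(0.4 |ΔM|) = 10^4.148 = 14050

Star 1 is more luminous, by a factor of 14100.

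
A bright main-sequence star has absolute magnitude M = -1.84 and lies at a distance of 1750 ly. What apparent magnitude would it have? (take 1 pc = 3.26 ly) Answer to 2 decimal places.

d = 1750 ly / 3.26 = 536.8 pc
m = M + 5 log₁₀ d − 5 = -1.84 + 5·2.7298 − 5 = 6.809

m ≈ 6.81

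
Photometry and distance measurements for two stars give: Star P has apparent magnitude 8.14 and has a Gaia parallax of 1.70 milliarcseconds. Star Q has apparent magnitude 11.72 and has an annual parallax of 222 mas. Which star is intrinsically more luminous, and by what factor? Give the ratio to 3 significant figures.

Star P is more luminous, by a factor of 461000.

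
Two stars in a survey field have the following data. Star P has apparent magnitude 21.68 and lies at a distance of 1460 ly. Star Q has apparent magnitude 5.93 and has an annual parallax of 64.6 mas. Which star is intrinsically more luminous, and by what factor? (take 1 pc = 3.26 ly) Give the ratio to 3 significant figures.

Star Q is more luminous, by a factor of 2380.

Star P: d = 1460 ly / 3.26 = 447.9 pc
Star P: M = m − 5 log₁₀ d + 5 = 21.68 − 5·2.6511 + 5 = 13.424
Star Q: p = 64.6 mas = 0.0646″ → d = 1/p = 15.48 pc
Star Q: M = m − 5 log₁₀ d + 5 = 5.93 − 5·1.1898 + 5 = 4.981
ΔM = M_P − M_Q = 13.424 − (4.981) = 8.443; smaller M is more luminous → Star Q.
L ratio = 10^(0.4 |ΔM|) = 10^3.377 = 2384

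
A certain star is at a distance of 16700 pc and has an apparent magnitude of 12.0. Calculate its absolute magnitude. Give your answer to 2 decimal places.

5 log₁₀(d/10 pc) = 5 log₁₀(16700) − 5 = 16.114
M = m − 5 log₁₀(d/10) = 12.0 − 16.114 = -4.114

M ≈ -4.11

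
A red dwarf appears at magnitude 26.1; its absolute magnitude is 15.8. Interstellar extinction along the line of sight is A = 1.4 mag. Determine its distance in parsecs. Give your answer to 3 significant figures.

m − M = 5 log₁₀(d/10 pc) + A  ⇒  26.1 − (15.8) − 1.4 = 5 log₁₀(d/10)
8.900 = 5 log₁₀(d/10)
log₁₀ d = (m − M − A)/5 + 1 = 2.7800
d = 10^2.7800 = 602.6 pc

d ≈ 603 pc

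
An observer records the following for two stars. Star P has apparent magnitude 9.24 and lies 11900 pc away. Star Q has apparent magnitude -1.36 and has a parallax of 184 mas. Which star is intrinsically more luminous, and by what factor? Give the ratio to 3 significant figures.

Star P is more luminous, by a factor of 276.

Star P: M = m − 5 log₁₀ d + 5 = 9.24 − 5·4.0755 + 5 = -6.138
Star Q: p = 184 mas = 0.184″ → d = 1/p = 5.435 pc
Star Q: M = m − 5 log₁₀ d + 5 = -1.36 − 5·0.7352 + 5 = -0.036
ΔM = M_P − M_Q = -6.138 − (-0.036) = -6.102; smaller M is more luminous → Star P.
L ratio = 10^(0.4 |ΔM|) = 10^2.441 = 275.9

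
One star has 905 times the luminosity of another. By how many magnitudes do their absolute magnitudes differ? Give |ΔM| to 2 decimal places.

Pogson: ΔM = −2.5 log₁₀(ratio) = −2.5 log₁₀(905) = −2.5 × 2.9566 = -7.392

|ΔM| ≈ 7.39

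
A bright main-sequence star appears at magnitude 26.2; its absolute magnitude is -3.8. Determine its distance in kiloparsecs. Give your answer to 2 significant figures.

d ≈ 10000 kpc

Distance modulus: m − M = 26.2 − (-3.8) = 30.000
m − M = 5 log₁₀ d − 5
log₁₀ d = (m − M)/5 + 1 = 7.0000
d = 10^7.0000 = 1.000×10^7 pc
= 10000 kpc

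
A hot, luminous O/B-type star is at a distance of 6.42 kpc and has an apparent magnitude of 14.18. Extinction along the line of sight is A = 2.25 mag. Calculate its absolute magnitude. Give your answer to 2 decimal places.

d = 6.42 kpc = 6420 pc
5 log₁₀(d/10 pc) = 5 log₁₀(6420) − 5 = 14.038
M = m − 5 log₁₀(d/10) − A = 14.18 − 14.038 − 2.25 = -2.108

M ≈ -2.11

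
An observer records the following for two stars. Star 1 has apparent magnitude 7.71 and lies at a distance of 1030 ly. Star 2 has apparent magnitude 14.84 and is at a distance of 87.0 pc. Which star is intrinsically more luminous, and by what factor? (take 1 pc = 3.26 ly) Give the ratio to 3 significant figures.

Star 1 is more luminous, by a factor of 9380.

Star 1: d = 1030 ly / 3.26 = 316.0 pc
Star 1: M = m − 5 log₁₀ d + 5 = 7.71 − 5·2.4996 + 5 = 0.212
Star 2: M = m − 5 log₁₀ d + 5 = 14.84 − 5·1.9395 + 5 = 10.142
ΔM = M_1 − M_2 = 0.212 − (10.142) = -9.931; smaller M is more luminous → Star 1.
L ratio = 10^(0.4 |ΔM|) = 10^3.972 = 9380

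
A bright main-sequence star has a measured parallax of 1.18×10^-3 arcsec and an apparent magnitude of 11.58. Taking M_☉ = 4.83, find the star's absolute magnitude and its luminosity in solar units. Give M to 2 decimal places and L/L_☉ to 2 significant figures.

M ≈ 1.94; L/L_☉ ≈ 14

d = 1/p = 1/1.18×10^-3″ = 847.5 pc
M = m − 5 log₁₀ d + 5 = 11.58 − 5·2.9281 + 5 = 1.939
M − M_☉ = 1.939 − 4.83 = -2.891
L/L_☉ = 10^(−0.4 × -2.891) = 14.33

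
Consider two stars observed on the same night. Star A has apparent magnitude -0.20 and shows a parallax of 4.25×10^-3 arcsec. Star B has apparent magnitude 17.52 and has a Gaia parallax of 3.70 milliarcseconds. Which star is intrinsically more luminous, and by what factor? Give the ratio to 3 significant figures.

Star A is more luminous, by a factor of 9.28×10^6.

Star A: d = 1/p = 1/4.25×10^-3″ = 235.3 pc
Star A: M = m − 5 log₁₀ d + 5 = -0.20 − 5·2.3716 + 5 = -7.058
Star B: p = 3.70 mas = 3.70×10^-3″ → d = 1/p = 270.3 pc
Star B: M = m − 5 log₁₀ d + 5 = 17.52 − 5·2.4318 + 5 = 10.361
ΔM = M_A − M_B = -7.058 − (10.361) = -17.419; smaller M is more luminous → Star A.
L ratio = 10^(0.4 |ΔM|) = 10^6.968 = 9.282×10^6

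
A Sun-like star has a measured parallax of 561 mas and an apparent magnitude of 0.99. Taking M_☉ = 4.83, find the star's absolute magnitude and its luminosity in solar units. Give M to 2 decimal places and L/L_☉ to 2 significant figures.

M ≈ 4.73; L/L_☉ ≈ 1.1

d = 1/p = 1000/561 mas = 1.783 pc
M = m − 5 log₁₀ d + 5 = 0.99 − 5·0.2510 + 5 = 4.735
M − M_☉ = 4.735 − 4.83 = -0.095
L/L_☉ = 10^(−0.4 × -0.095) = 1.092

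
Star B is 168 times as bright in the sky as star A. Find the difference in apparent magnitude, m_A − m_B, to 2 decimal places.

Pogson: Δm = −2.5 log₁₀(ratio) = −2.5 log₁₀(168) = −2.5 × 2.2253 = -5.563
Star B is brighter so has the smaller magnitude: m_A − m_B is positive.

m_A − m_B ≈ 5.56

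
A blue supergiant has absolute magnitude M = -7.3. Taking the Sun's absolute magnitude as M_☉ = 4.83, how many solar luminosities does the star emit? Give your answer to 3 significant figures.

M − M_☉ = -7.3 − 4.83 = -12.130
L/L_☉ = 10^(−0.4 (M − M_☉)) = 10^4.852 = 71120

L/L_☉ ≈ 71100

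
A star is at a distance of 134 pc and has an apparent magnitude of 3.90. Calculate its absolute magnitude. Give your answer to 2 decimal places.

M ≈ -1.74

5 log₁₀(d/10 pc) = 5 log₁₀(134.0) − 5 = 5.636
M = m − 5 log₁₀(d/10) = 3.90 − 5.636 = -1.736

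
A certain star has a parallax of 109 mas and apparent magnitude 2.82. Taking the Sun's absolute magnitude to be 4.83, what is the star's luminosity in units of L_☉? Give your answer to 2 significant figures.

d = 1/p = 1000/109 mas = 9.174 pc
M = m − 5 log₁₀ d + 5 = 2.82 − 5·0.9626 + 5 = 3.007
M − M_☉ = 3.007 − 4.83 = -1.823
L/L_☉ = 10^(−0.4 × -1.823) = 5.360

L/L_☉ ≈ 5.4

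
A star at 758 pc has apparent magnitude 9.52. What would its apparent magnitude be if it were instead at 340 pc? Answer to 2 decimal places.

Flux ∝ 1/d², so Δm = 5 log₁₀(d₂/d₁) = 5 log₁₀(340/758) = -1.741
m₂ = m₁ + Δm = 9.52 + (-1.741) = 7.779

m ≈ 7.78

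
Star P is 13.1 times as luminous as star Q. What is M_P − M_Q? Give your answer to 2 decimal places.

Pogson: ΔM = −2.5 log₁₀(ratio) = −2.5 log₁₀(13.1) = −2.5 × 1.1173 = -2.793
Star P is brighter, so it has the smaller magnitude: the difference is negative.

M_P − M_Q ≈ -2.79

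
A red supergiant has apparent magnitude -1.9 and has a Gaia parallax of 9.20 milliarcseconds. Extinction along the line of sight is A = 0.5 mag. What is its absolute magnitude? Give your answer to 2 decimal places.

M ≈ -7.58

p = 9.20 mas = 9.20×10^-3″ → d = 1/p = 108.7 pc
5 log₁₀(d/10 pc) = 5 log₁₀(108.7) − 5 = 5.181
M = m − 5 log₁₀(d/10) − A = -1.9 − 5.181 − 0.5 = -7.581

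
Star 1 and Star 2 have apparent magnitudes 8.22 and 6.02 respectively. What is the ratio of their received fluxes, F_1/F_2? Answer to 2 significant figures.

F_1/F_2 ≈ 0.13

Δm = 8.22 − (6.02) = 2.20
Flux ratio = 10^(−0.4 Δm) = 10^(−0.4 × 2.20) = 10^-0.880 = 0.1318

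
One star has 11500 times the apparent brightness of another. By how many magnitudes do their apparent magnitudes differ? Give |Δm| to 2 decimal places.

|Δm| ≈ 10.15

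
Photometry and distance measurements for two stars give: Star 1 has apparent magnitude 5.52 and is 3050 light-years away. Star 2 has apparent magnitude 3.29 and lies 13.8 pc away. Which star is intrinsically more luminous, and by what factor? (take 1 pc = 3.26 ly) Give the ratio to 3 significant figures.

Star 1 is more luminous, by a factor of 589.

Star 1: d = 3050 ly / 3.26 = 935.6 pc
Star 1: M = m − 5 log₁₀ d + 5 = 5.52 − 5·2.9711 + 5 = -4.335
Star 2: M = m − 5 log₁₀ d + 5 = 3.29 − 5·1.1399 + 5 = 2.591
ΔM = M_1 − M_2 = -4.335 − (2.591) = -6.926; smaller M is more luminous → Star 1.
L ratio = 10^(0.4 |ΔM|) = 10^2.770 = 589.4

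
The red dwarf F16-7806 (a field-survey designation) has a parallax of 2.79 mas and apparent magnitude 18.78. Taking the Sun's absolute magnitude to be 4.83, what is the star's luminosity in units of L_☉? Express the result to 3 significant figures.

L/L_☉ ≈ 3.38×10^-3

d = 1/p = 1000/2.79 mas = 358.4 pc
M = m − 5 log₁₀ d + 5 = 18.78 − 5·2.5544 + 5 = 11.008
M − M_☉ = 11.008 − 4.83 = 6.178
L/L_☉ = 10^(−0.4 × 6.178) = 3.379×10^-3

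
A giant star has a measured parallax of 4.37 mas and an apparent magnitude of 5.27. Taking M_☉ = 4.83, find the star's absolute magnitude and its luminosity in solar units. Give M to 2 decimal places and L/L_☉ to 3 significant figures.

d = 1/p = 1000/4.37 mas = 228.8 pc
M = m − 5 log₁₀ d + 5 = 5.27 − 5·2.3595 + 5 = -1.528
M − M_☉ = -1.528 − 4.83 = -6.358
L/L_☉ = 10^(−0.4 × -6.358) = 349.2

M ≈ -1.53; L/L_☉ ≈ 349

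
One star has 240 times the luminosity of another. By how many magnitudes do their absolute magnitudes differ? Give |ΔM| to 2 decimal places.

Pogson: ΔM = −2.5 log₁₀(ratio) = −2.5 log₁₀(240) = −2.5 × 2.3802 = -5.951

|ΔM| ≈ 5.95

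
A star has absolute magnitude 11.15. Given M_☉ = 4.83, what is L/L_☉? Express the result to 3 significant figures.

L/L_☉ ≈ 2.96×10^-3

M − M_☉ = 11.15 − 4.83 = 6.320
L/L_☉ = 10^(−0.4 (M − M_☉)) = 10^-2.528 = 2.965×10^-3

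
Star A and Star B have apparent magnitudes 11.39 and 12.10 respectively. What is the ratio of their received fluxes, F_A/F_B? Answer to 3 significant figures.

Magnitude difference = -0.71
Flux ratio = 10^(−0.4 Δm) = 10^(−0.4 × -0.71) = 10^0.284 = 1.923

F_A/F_B ≈ 1.92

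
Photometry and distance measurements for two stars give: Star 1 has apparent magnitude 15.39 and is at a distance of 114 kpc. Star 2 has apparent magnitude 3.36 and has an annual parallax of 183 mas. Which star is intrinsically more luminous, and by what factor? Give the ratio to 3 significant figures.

Star 1 is more luminous, by a factor of 6710.

Star 1: d = 114 kpc = 114000 pc
Star 1: M = m − 5 log₁₀ d + 5 = 15.39 − 5·5.0569 + 5 = -4.895
Star 2: p = 183 mas = 0.183″ → d = 1/p = 5.464 pc
Star 2: M = m − 5 log₁₀ d + 5 = 3.36 − 5·0.7375 + 5 = 4.672
ΔM = M_1 − M_2 = -4.895 − (4.672) = -9.567; smaller M is more luminous → Star 1.
L ratio = 10^(0.4 |ΔM|) = 10^3.827 = 6710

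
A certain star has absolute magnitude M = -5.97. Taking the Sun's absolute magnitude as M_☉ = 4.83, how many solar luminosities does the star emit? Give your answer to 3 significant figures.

L/L_☉ ≈ 20900

M − M_☉ = -5.97 − 4.83 = -10.800
L/L_☉ = 10^(−0.4 (M − M_☉)) = 10^4.320 = 20890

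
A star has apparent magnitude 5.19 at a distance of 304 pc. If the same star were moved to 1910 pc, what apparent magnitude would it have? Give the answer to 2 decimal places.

Flux ∝ 1/d², so Δm = 5 log₁₀(d₂/d₁) = 5 log₁₀(1910/304) = 3.991
m₂ = m₁ + Δm = 5.19 + (3.991) = 9.181

m ≈ 9.18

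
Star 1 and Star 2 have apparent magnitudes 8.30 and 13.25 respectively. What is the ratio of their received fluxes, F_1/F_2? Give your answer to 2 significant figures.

F_1/F_2 ≈ 95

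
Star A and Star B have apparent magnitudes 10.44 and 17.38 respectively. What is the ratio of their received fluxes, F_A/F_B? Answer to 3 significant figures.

Δm = 10.44 − (17.38) = -6.94
Flux ratio = 10^(−0.4 Δm) = 10^(−0.4 × -6.94) = 10^2.776 = 597.0

F_A/F_B ≈ 597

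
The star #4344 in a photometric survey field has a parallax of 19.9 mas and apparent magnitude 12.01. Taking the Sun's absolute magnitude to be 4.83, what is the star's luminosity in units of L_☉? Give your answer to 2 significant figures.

L/L_☉ ≈ 0.034

d = 1/p = 1000/19.9 mas = 50.25 pc
M = m − 5 log₁₀ d + 5 = 12.01 − 5·1.7011 + 5 = 8.504
M − M_☉ = 8.504 − 4.83 = 3.674
L/L_☉ = 10^(−0.4 × 3.674) = 0.03391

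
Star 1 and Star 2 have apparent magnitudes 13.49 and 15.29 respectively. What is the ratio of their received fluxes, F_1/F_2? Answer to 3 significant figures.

Magnitude difference = -1.80
Flux ratio = 10^(−0.4 Δm) = 10^(−0.4 × -1.80) = 10^0.720 = 5.248

F_1/F_2 ≈ 5.25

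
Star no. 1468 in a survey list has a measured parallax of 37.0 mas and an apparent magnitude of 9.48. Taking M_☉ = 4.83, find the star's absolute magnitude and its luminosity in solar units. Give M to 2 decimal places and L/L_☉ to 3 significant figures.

d = 1/p = 1000/37.0 mas = 27.03 pc
M = m − 5 log₁₀ d + 5 = 9.48 − 5·1.4318 + 5 = 7.321
M − M_☉ = 7.321 − 4.83 = 2.491
L/L_☉ = 10^(−0.4 × 2.491) = 0.1008

M ≈ 7.32; L/L_☉ ≈ 0.101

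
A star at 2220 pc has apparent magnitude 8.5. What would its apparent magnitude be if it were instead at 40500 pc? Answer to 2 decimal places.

m ≈ 14.81

Flux ∝ 1/d², so Δm = 5 log₁₀(d₂/d₁) = 5 log₁₀(40500/2220) = 6.306
m₂ = m₁ + Δm = 8.5 + (6.306) = 14.806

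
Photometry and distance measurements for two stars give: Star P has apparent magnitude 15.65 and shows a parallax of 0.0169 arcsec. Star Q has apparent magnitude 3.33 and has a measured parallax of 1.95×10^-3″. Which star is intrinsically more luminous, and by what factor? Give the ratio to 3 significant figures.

Star P: d = 1/p = 1/0.0169″ = 59.17 pc
Star P: M = m − 5 log₁₀ d + 5 = 15.65 − 5·1.7721 + 5 = 11.789
Star Q: d = 1/p = 1/1.95×10^-3″ = 512.8 pc
Star Q: M = m − 5 log₁₀ d + 5 = 3.33 − 5·2.7100 + 5 = -5.220
ΔM = M_P − M_Q = 11.789 − (-5.220) = 17.009; smaller M is more luminous → Star Q.
L ratio = 10^(0.4 |ΔM|) = 10^6.804 = 6.364×10^6

Star Q is more luminous, by a factor of 6.36×10^6.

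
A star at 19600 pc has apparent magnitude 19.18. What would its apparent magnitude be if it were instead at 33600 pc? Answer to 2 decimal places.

m ≈ 20.35

Flux ∝ 1/d², so Δm = 5 log₁₀(d₂/d₁) = 5 log₁₀(33600/19600) = 1.170
m₂ = m₁ + Δm = 19.18 + (1.170) = 20.350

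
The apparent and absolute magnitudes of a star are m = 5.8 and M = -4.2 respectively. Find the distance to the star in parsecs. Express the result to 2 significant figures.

d ≈ 1000 pc

μ = m − M = 10.000
m − M = 5 log₁₀ d − 5
log₁₀ d = (m − M)/5 + 1 = 3.0000
d = 10^3.0000 = 1000 pc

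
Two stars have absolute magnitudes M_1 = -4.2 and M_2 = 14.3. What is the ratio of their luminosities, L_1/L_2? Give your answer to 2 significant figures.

L_1/L_2 ≈ 2.5×10^7

ΔM = M_1 − M_2 = -18.5
L_1/L_2 = 10^(−0.4 ΔM) = 10^7.400 = 2.512×10^7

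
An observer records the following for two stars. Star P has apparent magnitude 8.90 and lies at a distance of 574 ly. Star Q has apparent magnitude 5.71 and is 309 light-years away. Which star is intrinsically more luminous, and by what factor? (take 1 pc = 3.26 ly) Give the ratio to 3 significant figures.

Star Q is more luminous, by a factor of 5.47.

Star P: d = 574 ly / 3.26 = 176.1 pc
Star P: M = m − 5 log₁₀ d + 5 = 8.90 − 5·2.2457 + 5 = 2.672
Star Q: d = 309 ly / 3.26 = 94.79 pc
Star Q: M = m − 5 log₁₀ d + 5 = 5.71 − 5·1.9767 + 5 = 0.826
ΔM = M_P − M_Q = 2.672 − (0.826) = 1.845; smaller M is more luminous → Star Q.
L ratio = 10^(0.4 |ΔM|) = 10^0.738 = 5.471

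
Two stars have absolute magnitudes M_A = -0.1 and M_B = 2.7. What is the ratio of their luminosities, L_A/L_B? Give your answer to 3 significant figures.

L_A/L_B ≈ 13.2

ΔM = M_A − M_B = -2.8
L_A/L_B = 10^(−0.4 ΔM) = 10^1.120 = 13.18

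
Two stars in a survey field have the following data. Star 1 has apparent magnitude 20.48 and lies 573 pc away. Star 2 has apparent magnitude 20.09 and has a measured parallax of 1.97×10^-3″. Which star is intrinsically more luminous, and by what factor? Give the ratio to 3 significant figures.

Star 2 is more luminous, by a factor of 1.12.

Star 1: M = m − 5 log₁₀ d + 5 = 20.48 − 5·2.7582 + 5 = 11.689
Star 2: d = 1/p = 1/1.97×10^-3″ = 507.6 pc
Star 2: M = m − 5 log₁₀ d + 5 = 20.09 − 5·2.7055 + 5 = 11.562
ΔM = M_1 − M_2 = 11.689 − (11.562) = 0.127; smaller M is more luminous → Star 2.
L ratio = 10^(0.4 |ΔM|) = 10^0.051 = 1.124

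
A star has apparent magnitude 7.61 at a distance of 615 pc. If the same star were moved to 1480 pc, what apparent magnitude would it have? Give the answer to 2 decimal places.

m ≈ 9.52

Flux ∝ 1/d², so Δm = 5 log₁₀(d₂/d₁) = 5 log₁₀(1480/615) = 1.907
m₂ = m₁ + Δm = 7.61 + (1.907) = 9.517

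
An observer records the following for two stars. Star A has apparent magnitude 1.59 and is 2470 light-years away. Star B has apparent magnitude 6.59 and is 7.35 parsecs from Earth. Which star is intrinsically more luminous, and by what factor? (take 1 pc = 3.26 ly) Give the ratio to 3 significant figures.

Star A is more luminous, by a factor of 1.06×10^6.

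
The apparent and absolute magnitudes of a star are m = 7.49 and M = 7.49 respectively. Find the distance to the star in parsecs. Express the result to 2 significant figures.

d ≈ 10 pc

μ = m − M = 0.000
m − M = 5 log₁₀ d − 5
log₁₀ d = (m − M)/5 + 1 = 1.0000
d = 10^1.0000 = 10.00 pc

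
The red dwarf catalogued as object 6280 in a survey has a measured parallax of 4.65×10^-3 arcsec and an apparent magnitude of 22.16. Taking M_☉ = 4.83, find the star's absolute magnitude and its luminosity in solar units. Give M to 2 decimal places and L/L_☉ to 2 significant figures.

d = 1/p = 1/4.65×10^-3″ = 215.1 pc
M = m − 5 log₁₀ d + 5 = 22.16 − 5·2.3325 + 5 = 15.497
M − M_☉ = 15.497 − 4.83 = 10.667
L/L_☉ = 10^(−0.4 × 10.667) = 5.409×10^-5

M ≈ 15.50; L/L_☉ ≈ 5.4×10^-5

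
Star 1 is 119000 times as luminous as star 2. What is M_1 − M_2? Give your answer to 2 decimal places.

M_1 − M_2 ≈ -12.69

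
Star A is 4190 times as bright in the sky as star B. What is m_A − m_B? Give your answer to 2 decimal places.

Pogson: Δm = −2.5 log₁₀(ratio) = −2.5 log₁₀(4190) = −2.5 × 3.6222 = -9.056
Star A is brighter, so it has the smaller magnitude: the difference is negative.

m_A − m_B ≈ -9.06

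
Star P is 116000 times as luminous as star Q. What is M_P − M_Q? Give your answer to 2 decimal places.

M_P − M_Q ≈ -12.66

Pogson: ΔM = −2.5 log₁₀(ratio) = −2.5 log₁₀(116000) = −2.5 × 5.0645 = -12.661
Star P is brighter, so it has the smaller magnitude: the difference is negative.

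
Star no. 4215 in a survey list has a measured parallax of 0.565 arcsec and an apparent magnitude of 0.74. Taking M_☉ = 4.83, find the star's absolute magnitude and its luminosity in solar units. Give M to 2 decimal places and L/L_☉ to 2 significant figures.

M ≈ 4.50; L/L_☉ ≈ 1.4

d = 1/p = 1/0.565″ = 1.770 pc
M = m − 5 log₁₀ d + 5 = 0.74 − 5·0.2480 + 5 = 4.500
M − M_☉ = 4.500 − 4.83 = -0.330
L/L_☉ = 10^(−0.4 × -0.330) = 1.355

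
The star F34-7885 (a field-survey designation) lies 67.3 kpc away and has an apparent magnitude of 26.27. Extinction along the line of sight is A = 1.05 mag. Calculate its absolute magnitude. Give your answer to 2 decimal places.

M ≈ 6.08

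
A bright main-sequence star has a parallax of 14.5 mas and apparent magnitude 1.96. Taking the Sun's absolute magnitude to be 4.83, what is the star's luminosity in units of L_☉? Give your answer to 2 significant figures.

L/L_☉ ≈ 670

d = 1/p = 1000/14.5 mas = 68.97 pc
M = m − 5 log₁₀ d + 5 = 1.96 − 5·1.8386 + 5 = -2.233
M − M_☉ = -2.233 − 4.83 = -7.063
L/L_☉ = 10^(−0.4 × -7.063) = 668.8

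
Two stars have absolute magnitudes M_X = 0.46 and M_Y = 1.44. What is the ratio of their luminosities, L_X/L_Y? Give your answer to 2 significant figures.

ΔM = M_X − M_Y = -0.98
L_X/L_Y = 10^(−0.4 ΔM) = 10^0.392 = 2.466

L_X/L_Y ≈ 2.5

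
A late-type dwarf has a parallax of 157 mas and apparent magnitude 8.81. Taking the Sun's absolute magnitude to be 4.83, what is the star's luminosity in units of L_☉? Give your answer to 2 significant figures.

d = 1/p = 1000/157 mas = 6.369 pc
M = m − 5 log₁₀ d + 5 = 8.81 − 5·0.8041 + 5 = 9.789
M − M_☉ = 9.789 − 4.83 = 4.959
L/L_☉ = 10^(−0.4 × 4.959) = 0.01038

L/L_☉ ≈ 0.010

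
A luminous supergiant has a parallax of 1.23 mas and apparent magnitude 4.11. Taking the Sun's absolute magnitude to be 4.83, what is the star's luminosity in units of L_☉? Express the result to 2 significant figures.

L/L_☉ ≈ 13000

d = 1/p = 1000/1.23 mas = 813.0 pc
M = m − 5 log₁₀ d + 5 = 4.11 − 5·2.9101 + 5 = -5.440
M − M_☉ = -5.440 − 4.83 = -10.270
L/L_☉ = 10^(−0.4 × -10.270) = 12830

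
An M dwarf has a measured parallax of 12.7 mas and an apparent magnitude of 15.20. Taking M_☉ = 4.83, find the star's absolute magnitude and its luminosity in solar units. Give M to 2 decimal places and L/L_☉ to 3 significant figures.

M ≈ 10.72; L/L_☉ ≈ 4.41×10^-3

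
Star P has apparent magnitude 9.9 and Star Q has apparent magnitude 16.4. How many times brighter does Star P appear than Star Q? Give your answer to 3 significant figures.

398

Magnitude difference = -6.5
Flux ratio = 10^(−0.4 Δm) = 10^(−0.4 × -6.5) = 10^2.600 = 398.1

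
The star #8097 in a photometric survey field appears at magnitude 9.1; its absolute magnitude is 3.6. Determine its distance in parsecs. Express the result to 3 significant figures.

d ≈ 126 pc

Distance modulus: m − M = 9.1 − (3.6) = 5.500
m − M = 5 log₁₀ d − 5
log₁₀ d = (m − M)/5 + 1 = 2.1000
d = 10^2.1000 = 125.9 pc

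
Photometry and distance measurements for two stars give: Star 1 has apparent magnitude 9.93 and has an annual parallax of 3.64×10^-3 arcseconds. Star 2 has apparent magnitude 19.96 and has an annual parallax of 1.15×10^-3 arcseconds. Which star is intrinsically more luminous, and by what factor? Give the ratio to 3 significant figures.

Star 1 is more luminous, by a factor of 1030.

Star 1: d = 1/p = 1/3.64×10^-3″ = 274.7 pc
Star 1: M = m − 5 log₁₀ d + 5 = 9.93 − 5·2.4389 + 5 = 2.736
Star 2: d = 1/p = 1/1.15×10^-3″ = 869.6 pc
Star 2: M = m − 5 log₁₀ d + 5 = 19.96 − 5·2.9393 + 5 = 10.263
ΔM = M_1 − M_2 = 2.736 − (10.263) = -7.528; smaller M is more luminous → Star 1.
L ratio = 10^(0.4 |ΔM|) = 10^3.011 = 1026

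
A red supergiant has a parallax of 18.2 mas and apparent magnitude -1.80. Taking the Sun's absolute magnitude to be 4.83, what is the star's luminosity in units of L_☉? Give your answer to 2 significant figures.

L/L_☉ ≈ 14000

d = 1/p = 1000/18.2 mas = 54.95 pc
M = m − 5 log₁₀ d + 5 = -1.80 − 5·1.7399 + 5 = -5.500
M − M_☉ = -5.500 − 4.83 = -10.330
L/L_☉ = 10^(−0.4 × -10.330) = 13550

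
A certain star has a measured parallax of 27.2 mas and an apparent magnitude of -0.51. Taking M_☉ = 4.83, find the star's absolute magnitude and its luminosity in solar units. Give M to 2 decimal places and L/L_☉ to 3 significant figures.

d = 1/p = 1000/27.2 mas = 36.76 pc
M = m − 5 log₁₀ d + 5 = -0.51 − 5·1.5654 + 5 = -3.337
M − M_☉ = -3.337 − 4.83 = -8.167
L/L_☉ = 10^(−0.4 × -8.167) = 1849

M ≈ -3.34; L/L_☉ ≈ 1850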